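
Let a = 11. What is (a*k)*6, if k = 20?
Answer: 1320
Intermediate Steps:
(a*k)*6 = (11*20)*6 = 220*6 = 1320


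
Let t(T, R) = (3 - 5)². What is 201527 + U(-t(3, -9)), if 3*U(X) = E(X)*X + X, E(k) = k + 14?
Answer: 604537/3 ≈ 2.0151e+5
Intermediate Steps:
E(k) = 14 + k
t(T, R) = 4 (t(T, R) = (-2)² = 4)
U(X) = X/3 + X*(14 + X)/3 (U(X) = ((14 + X)*X + X)/3 = (X*(14 + X) + X)/3 = (X + X*(14 + X))/3 = X/3 + X*(14 + X)/3)
201527 + U(-t(3, -9)) = 201527 + (-1*4)*(15 - 1*4)/3 = 201527 + (⅓)*(-4)*(15 - 4) = 201527 + (⅓)*(-4)*11 = 201527 - 44/3 = 604537/3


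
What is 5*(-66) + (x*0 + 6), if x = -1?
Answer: -324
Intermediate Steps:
5*(-66) + (x*0 + 6) = 5*(-66) + (-1*0 + 6) = -330 + (0 + 6) = -330 + 6 = -324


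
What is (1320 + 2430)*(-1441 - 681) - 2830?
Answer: -7960330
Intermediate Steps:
(1320 + 2430)*(-1441 - 681) - 2830 = 3750*(-2122) - 2830 = -7957500 - 2830 = -7960330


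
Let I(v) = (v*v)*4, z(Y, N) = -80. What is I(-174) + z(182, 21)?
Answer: 121024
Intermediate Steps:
I(v) = 4*v² (I(v) = v²*4 = 4*v²)
I(-174) + z(182, 21) = 4*(-174)² - 80 = 4*30276 - 80 = 121104 - 80 = 121024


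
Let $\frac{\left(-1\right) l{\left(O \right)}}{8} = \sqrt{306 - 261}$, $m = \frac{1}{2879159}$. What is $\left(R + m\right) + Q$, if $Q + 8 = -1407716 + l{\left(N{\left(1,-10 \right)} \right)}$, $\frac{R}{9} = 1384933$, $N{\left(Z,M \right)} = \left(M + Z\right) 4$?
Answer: $\frac{31833919578008}{2879159} - 24 \sqrt{5} \approx 1.1057 \cdot 10^{7}$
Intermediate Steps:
$N{\left(Z,M \right)} = 4 M + 4 Z$
$R = 12464397$ ($R = 9 \cdot 1384933 = 12464397$)
$m = \frac{1}{2879159} \approx 3.4732 \cdot 10^{-7}$
$l{\left(O \right)} = - 24 \sqrt{5}$ ($l{\left(O \right)} = - 8 \sqrt{306 - 261} = - 8 \sqrt{45} = - 8 \cdot 3 \sqrt{5} = - 24 \sqrt{5}$)
$Q = -1407724 - 24 \sqrt{5}$ ($Q = -8 - \left(1407716 + 24 \sqrt{5}\right) = -1407724 - 24 \sqrt{5} \approx -1.4078 \cdot 10^{6}$)
$\left(R + m\right) + Q = \left(12464397 + \frac{1}{2879159}\right) - \left(1407724 + 24 \sqrt{5}\right) = \frac{35886980802124}{2879159} - \left(1407724 + 24 \sqrt{5}\right) = \frac{31833919578008}{2879159} - 24 \sqrt{5}$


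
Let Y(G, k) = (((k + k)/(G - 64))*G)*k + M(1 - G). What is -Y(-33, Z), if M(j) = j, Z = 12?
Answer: -12802/97 ≈ -131.98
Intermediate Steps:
Y(G, k) = 1 - G + 2*G*k²/(-64 + G) (Y(G, k) = (((k + k)/(G - 64))*G)*k + (1 - G) = (((2*k)/(-64 + G))*G)*k + (1 - G) = ((2*k/(-64 + G))*G)*k + (1 - G) = (2*G*k/(-64 + G))*k + (1 - G) = 2*G*k²/(-64 + G) + (1 - G) = 1 - G + 2*G*k²/(-64 + G))
-Y(-33, Z) = -(-64 - 1*(-33)² + 65*(-33) + 2*(-33)*12²)/(-64 - 33) = -(-64 - 1*1089 - 2145 + 2*(-33)*144)/(-97) = -(-1)*(-64 - 1089 - 2145 - 9504)/97 = -(-1)*(-12802)/97 = -1*12802/97 = -12802/97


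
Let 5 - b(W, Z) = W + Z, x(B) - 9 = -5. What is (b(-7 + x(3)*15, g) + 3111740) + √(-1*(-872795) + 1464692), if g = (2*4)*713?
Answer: 3105988 + √2337487 ≈ 3.1075e+6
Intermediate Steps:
x(B) = 4 (x(B) = 9 - 5 = 4)
g = 5704 (g = 8*713 = 5704)
b(W, Z) = 5 - W - Z (b(W, Z) = 5 - (W + Z) = 5 + (-W - Z) = 5 - W - Z)
(b(-7 + x(3)*15, g) + 3111740) + √(-1*(-872795) + 1464692) = ((5 - (-7 + 4*15) - 1*5704) + 3111740) + √(-1*(-872795) + 1464692) = ((5 - (-7 + 60) - 5704) + 3111740) + √(872795 + 1464692) = ((5 - 1*53 - 5704) + 3111740) + √2337487 = ((5 - 53 - 5704) + 3111740) + √2337487 = (-5752 + 3111740) + √2337487 = 3105988 + √2337487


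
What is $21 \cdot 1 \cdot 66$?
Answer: $1386$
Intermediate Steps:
$21 \cdot 1 \cdot 66 = 21 \cdot 66 = 1386$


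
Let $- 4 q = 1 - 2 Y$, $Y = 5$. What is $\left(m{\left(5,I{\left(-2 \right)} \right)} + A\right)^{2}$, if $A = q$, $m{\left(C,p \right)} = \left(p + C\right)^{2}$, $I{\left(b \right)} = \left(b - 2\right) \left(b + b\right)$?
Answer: $\frac{3143529}{16} \approx 1.9647 \cdot 10^{5}$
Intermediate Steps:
$I{\left(b \right)} = 2 b \left(-2 + b\right)$ ($I{\left(b \right)} = \left(-2 + b\right) 2 b = 2 b \left(-2 + b\right)$)
$m{\left(C,p \right)} = \left(C + p\right)^{2}$
$q = \frac{9}{4}$ ($q = - \frac{1 - 10}{4} = \left(- \frac{1}{4}\right) \left(-9\right) = \frac{9}{4} \approx 2.25$)
$A = \frac{9}{4} \approx 2.25$
$\left(m{\left(5,I{\left(-2 \right)} \right)} + A\right)^{2} = \left(\left(5 + 2 \left(-2\right) \left(-2 - 2\right)\right)^{2} + \frac{9}{4}\right)^{2} = \left(\left(5 + 2 \left(-2\right) \left(-4\right)\right)^{2} + \frac{9}{4}\right)^{2} = \left(\left(5 + 16\right)^{2} + \frac{9}{4}\right)^{2} = \left(21^{2} + \frac{9}{4}\right)^{2} = \left(441 + \frac{9}{4}\right)^{2} = \left(\frac{1773}{4}\right)^{2} = \frac{3143529}{16}$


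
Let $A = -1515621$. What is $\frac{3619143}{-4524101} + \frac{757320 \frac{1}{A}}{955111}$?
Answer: $- \frac{1746341736890925151}{2183008859113008677} \approx -0.79997$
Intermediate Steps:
$\frac{3619143}{-4524101} + \frac{757320 \frac{1}{A}}{955111} = \frac{3619143}{-4524101} + \frac{757320 \frac{1}{-1515621}}{955111} = 3619143 \left(- \frac{1}{4524101}\right) + 757320 \left(- \frac{1}{1515621}\right) \frac{1}{955111} = - \frac{3619143}{4524101} - \frac{252440}{482528762977} = - \frac{1746341736890925151}{2183008859113008677}$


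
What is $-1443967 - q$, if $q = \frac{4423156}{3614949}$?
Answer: $- \frac{5219871485839}{3614949} \approx -1.444 \cdot 10^{6}$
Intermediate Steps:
$q = \frac{4423156}{3614949}$ ($q = 4423156 \cdot \frac{1}{3614949} = \frac{4423156}{3614949} \approx 1.2236$)
$-1443967 - q = -1443967 - \frac{4423156}{3614949} = - \frac{5219871485839}{3614949}$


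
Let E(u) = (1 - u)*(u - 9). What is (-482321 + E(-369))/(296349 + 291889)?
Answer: -88883/84034 ≈ -1.0577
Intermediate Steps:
E(u) = (1 - u)*(-9 + u)
(-482321 + E(-369))/(296349 + 291889) = (-482321 + (-9 - 1*(-369)² + 10*(-369)))/(296349 + 291889) = (-482321 + (-9 - 1*136161 - 3690))/588238 = (-482321 + (-9 - 136161 - 3690))*(1/588238) = (-482321 - 139860)*(1/588238) = -622181*1/588238 = -88883/84034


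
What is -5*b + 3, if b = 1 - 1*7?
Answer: 33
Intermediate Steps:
b = -6 (b = 1 - 7 = -6)
-5*b + 3 = -5*(-6) + 3 = 30 + 3 = 33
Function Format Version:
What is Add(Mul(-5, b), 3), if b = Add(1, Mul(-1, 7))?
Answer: 33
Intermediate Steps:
b = -6 (b = Add(1, -7) = -6)
Add(Mul(-5, b), 3) = Add(Mul(-5, -6), 3) = Add(30, 3) = 33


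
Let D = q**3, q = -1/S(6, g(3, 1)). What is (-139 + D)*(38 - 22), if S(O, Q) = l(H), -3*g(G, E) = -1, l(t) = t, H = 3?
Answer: -60064/27 ≈ -2224.6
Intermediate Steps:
g(G, E) = 1/3 (g(G, E) = -1/3*(-1) = 1/3)
S(O, Q) = 3
q = -1/3 ≈ -0.33333
D = -1/27 (D = (-1/3)**3 = -1/27 ≈ -0.037037)
(-139 + D)*(38 - 22) = (-139 - 1/27)*(38 - 22) = -3754/27*16 = -60064/27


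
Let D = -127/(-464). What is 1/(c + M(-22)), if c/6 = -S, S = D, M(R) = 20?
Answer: 232/4259 ≈ 0.054473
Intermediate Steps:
D = 127/464 (D = -127*(-1/464) = 127/464 ≈ 0.27371)
S = 127/464 ≈ 0.27371
c = -381/232 (c = 6*(-1*127/464) = 6*(-127/464) = -381/232 ≈ -1.6422)
1/(c + M(-22)) = 1/(-381/232 + 20) = 1/(4259/232) = 232/4259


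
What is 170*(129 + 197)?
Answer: 55420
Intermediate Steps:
170*(129 + 197) = 170*326 = 55420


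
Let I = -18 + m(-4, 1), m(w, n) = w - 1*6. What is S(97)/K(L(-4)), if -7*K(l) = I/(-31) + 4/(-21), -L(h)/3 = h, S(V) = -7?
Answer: 31899/464 ≈ 68.748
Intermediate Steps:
m(w, n) = -6 + w (m(w, n) = w - 6 = -6 + w)
L(h) = -3*h
I = -28 (I = -18 + (-6 - 4) = -18 - 10 = -28)
K(l) = -464/4557 (K(l) = -(-28/(-31) + 4/(-21))/7 = -(-28*(-1/31) + 4*(-1/21))/7 = -(28/31 - 4/21)/7 = -1/7*464/651 = -464/4557)
S(97)/K(L(-4)) = -7/(-464/4557) = -7*(-4557/464) = 31899/464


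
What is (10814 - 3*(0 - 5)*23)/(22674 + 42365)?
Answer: 11159/65039 ≈ 0.17157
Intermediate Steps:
(10814 - 3*(0 - 5)*23)/(22674 + 42365) = (10814 - 3*(-5)*23)/65039 = (10814 + 15*23)*(1/65039) = (10814 + 345)*(1/65039) = 11159*(1/65039) = 11159/65039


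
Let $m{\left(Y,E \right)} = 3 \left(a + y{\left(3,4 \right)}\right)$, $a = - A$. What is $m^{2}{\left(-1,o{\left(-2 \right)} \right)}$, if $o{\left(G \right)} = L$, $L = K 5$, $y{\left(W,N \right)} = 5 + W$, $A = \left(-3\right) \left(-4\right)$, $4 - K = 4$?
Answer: $144$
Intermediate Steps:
$K = 0$ ($K = 4 - 4 = 0$)
$A = 12$
$a = -12$ ($a = \left(-1\right) 12 = -12$)
$L = 0$ ($L = 0 \cdot 5 = 0$)
$o{\left(G \right)} = 0$
$m{\left(Y,E \right)} = -12$ ($m{\left(Y,E \right)} = 3 \left(-12 + \left(5 + 3\right)\right) = 3 \left(-12 + 8\right) = 3 \left(-4\right) = -12$)
$m^{2}{\left(-1,o{\left(-2 \right)} \right)} = \left(-12\right)^{2} = 144$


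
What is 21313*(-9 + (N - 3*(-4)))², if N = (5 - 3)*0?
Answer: 191817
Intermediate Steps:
N = 0 (N = 2*0 = 0)
21313*(-9 + (N - 3*(-4)))² = 21313*(-9 + (0 - 3*(-4)))² = 21313*(-9 + (0 - 1*(-12)))² = 21313*(-9 + (0 + 12))² = 21313*(-9 + 12)² = 21313*3² = 21313*9 = 191817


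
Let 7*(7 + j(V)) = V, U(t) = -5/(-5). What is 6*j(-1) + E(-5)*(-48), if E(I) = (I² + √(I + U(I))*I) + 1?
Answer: -9036/7 + 480*I ≈ -1290.9 + 480.0*I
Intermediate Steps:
U(t) = 1 (U(t) = -5*(-⅕) = 1)
j(V) = -7 + V/7
E(I) = 1 + I² + I*√(1 + I) (E(I) = (I² + √(I + 1)*I) + 1 = (I² + √(1 + I)*I) + 1 = (I² + I*√(1 + I)) + 1 = 1 + I² + I*√(1 + I))
6*j(-1) + E(-5)*(-48) = 6*(-7 + (⅐)*(-1)) + (1 + (-5)² - 5*√(1 - 5))*(-48) = 6*(-7 - ⅐) + (1 + 25 - 10*I)*(-48) = 6*(-50/7) + (1 + 25 - 10*I)*(-48) = -300/7 + (1 + 25 - 10*I)*(-48) = -300/7 + (26 - 10*I)*(-48) = -300/7 + (-1248 + 480*I) = -9036/7 + 480*I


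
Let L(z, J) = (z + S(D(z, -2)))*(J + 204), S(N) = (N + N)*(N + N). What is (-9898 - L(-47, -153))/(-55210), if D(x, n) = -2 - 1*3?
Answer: 12601/55210 ≈ 0.22824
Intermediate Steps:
D(x, n) = -5 (D(x, n) = -2 - 3 = -5)
S(N) = 4*N² (S(N) = (2*N)*(2*N) = 4*N²)
L(z, J) = (100 + z)*(204 + J) (L(z, J) = (z + 4*(-5)²)*(J + 204) = (z + 4*25)*(204 + J) = (z + 100)*(204 + J) = (100 + z)*(204 + J))
(-9898 - L(-47, -153))/(-55210) = (-9898 - (20400 + 100*(-153) + 204*(-47) - 153*(-47)))/(-55210) = (-9898 - (20400 - 15300 - 9588 + 7191))*(-1/55210) = (-9898 - 1*2703)*(-1/55210) = (-9898 - 2703)*(-1/55210) = -12601*(-1/55210) = 12601/55210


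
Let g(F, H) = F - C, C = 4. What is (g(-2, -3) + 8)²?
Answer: 4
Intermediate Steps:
g(F, H) = -4 + F (g(F, H) = F - 1*4 = F - 4 = -4 + F)
(g(-2, -3) + 8)² = ((-4 - 2) + 8)² = (-6 + 8)² = 2² = 4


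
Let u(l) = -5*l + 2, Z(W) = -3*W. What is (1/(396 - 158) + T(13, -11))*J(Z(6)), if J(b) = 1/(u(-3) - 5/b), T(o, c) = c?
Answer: -23553/37009 ≈ -0.63641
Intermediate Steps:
u(l) = 2 - 5*l
J(b) = 1/(17 - 5/b) (J(b) = 1/((2 - 5*(-3)) - 5/b) = 1/((2 + 15) - 5/b) = 1/(17 - 5/b))
(1/(396 - 158) + T(13, -11))*J(Z(6)) = (1/(396 - 158) - 11)*((-3*6)/(-5 + 17*(-3*6))) = (1/238 - 11)*(-18/(-5 + 17*(-18))) = (1/238 - 11)*(-18/(-5 - 306)) = -(-23553)/(119*(-311)) = -(-23553)*(-1)/(119*311) = -2617/238*18/311 = -23553/37009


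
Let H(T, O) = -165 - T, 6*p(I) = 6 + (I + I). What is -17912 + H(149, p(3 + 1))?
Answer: -18226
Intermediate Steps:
p(I) = 1 + I/3 (p(I) = (6 + (I + I))/6 = (6 + 2*I)/6 = 1 + I/3)
-17912 + H(149, p(3 + 1)) = -17912 + (-165 - 1*149) = -17912 + (-165 - 149) = -17912 - 314 = -18226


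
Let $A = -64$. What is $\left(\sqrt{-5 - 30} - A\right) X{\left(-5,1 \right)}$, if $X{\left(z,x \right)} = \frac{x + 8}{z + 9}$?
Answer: $144 + \frac{9 i \sqrt{35}}{4} \approx 144.0 + 13.311 i$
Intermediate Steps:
$X{\left(z,x \right)} = \frac{8 + x}{9 + z}$
$\left(\sqrt{-5 - 30} - A\right) X{\left(-5,1 \right)} = \left(\sqrt{-5 - 30} - -64\right) \frac{8 + 1}{9 - 5} = \left(\sqrt{-35} + 64\right) \frac{1}{4} \cdot 9 = \left(i \sqrt{35} + 64\right) \frac{1}{4} \cdot 9 = \left(64 + i \sqrt{35}\right) \frac{9}{4} = 144 + \frac{9 i \sqrt{35}}{4}$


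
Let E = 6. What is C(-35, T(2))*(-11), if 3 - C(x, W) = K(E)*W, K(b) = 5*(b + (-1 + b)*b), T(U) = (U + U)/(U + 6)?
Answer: 957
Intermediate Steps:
T(U) = 2*U/(6 + U) (T(U) = (2*U)/(6 + U) = 2*U/(6 + U))
K(b) = 5*b + 5*b*(-1 + b) (K(b) = 5*(b + b*(-1 + b)) = 5*b + 5*b*(-1 + b))
C(x, W) = 3 - 180*W (C(x, W) = 3 - 5*6²*W = 3 - 5*36*W = 3 - 180*W)
C(-35, T(2))*(-11) = (3 - 360*2/(6 + 2))*(-11) = (3 - 360*2/8)*(-11) = (3 - 180*½)*(-11) = (3 - 90)*(-11) = -87*(-11) = 957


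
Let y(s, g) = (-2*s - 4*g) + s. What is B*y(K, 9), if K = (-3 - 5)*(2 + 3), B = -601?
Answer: -2404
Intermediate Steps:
K = -40 (K = -8*5 = -40)
y(s, g) = -s - 4*g (y(s, g) = (-4*g - 2*s) + s = -s - 4*g)
B*y(K, 9) = -601*(-1*(-40) - 4*9) = -601*(40 - 36) = -601*4 = -2404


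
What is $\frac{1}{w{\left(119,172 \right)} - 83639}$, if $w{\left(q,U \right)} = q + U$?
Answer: $- \frac{1}{83348} \approx -1.1998 \cdot 10^{-5}$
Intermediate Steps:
$w{\left(q,U \right)} = U + q$
$\frac{1}{w{\left(119,172 \right)} - 83639} = \frac{1}{\left(172 + 119\right) - 83639} = \frac{1}{291 - 83639} = \frac{1}{-83348} = - \frac{1}{83348}$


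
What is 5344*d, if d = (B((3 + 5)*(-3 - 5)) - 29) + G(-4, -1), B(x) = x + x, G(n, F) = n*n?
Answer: -753504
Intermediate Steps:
G(n, F) = n²
B(x) = 2*x
d = -141 (d = (2*((3 + 5)*(-3 - 5)) - 29) + (-4)² = (2*(8*(-8)) - 29) + 16 = (2*(-64) - 29) + 16 = (-128 - 29) + 16 = -157 + 16 = -141)
5344*d = 5344*(-141) = -753504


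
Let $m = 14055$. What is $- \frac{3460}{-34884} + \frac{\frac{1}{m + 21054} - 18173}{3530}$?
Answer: $- \frac{303172618007}{60046396065} \approx -5.049$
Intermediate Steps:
$- \frac{3460}{-34884} + \frac{\frac{1}{m + 21054} - 18173}{3530} = - \frac{3460}{-34884} + \frac{\frac{1}{14055 + 21054} - 18173}{3530} = \left(-3460\right) \left(- \frac{1}{34884}\right) + \left(\frac{1}{35109} - 18173\right) \frac{1}{3530} = \frac{865}{8721} + \left(\frac{1}{35109} - 18173\right) \frac{1}{3530} = \frac{865}{8721} - \frac{319017928}{61967385} = - \frac{303172618007}{60046396065}$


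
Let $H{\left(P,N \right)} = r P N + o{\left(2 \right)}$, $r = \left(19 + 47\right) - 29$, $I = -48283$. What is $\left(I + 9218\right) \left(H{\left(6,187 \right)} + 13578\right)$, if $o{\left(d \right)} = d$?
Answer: $-2152247110$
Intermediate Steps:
$r = 37$ ($r = 66 - 29 = 37$)
$H{\left(P,N \right)} = 2 + 37 N P$ ($H{\left(P,N \right)} = 37 P N + 2 = 37 N P + 2 = 2 + 37 N P$)
$\left(I + 9218\right) \left(H{\left(6,187 \right)} + 13578\right) = \left(-48283 + 9218\right) \left(\left(2 + 37 \cdot 187 \cdot 6\right) + 13578\right) = - 39065 \left(\left(2 + 41514\right) + 13578\right) = - 39065 \left(41516 + 13578\right) = \left(-39065\right) 55094 = -2152247110$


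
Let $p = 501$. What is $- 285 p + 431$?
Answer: $-142354$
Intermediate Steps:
$- 285 p + 431 = \left(-285\right) 501 + 431 = -142785 + 431 = -142354$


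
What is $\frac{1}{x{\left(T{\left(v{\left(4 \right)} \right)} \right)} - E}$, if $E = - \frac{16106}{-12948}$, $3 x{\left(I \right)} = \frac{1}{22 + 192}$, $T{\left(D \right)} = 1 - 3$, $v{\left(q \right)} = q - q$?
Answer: $- \frac{115453}{143432} \approx -0.80493$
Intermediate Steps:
$v{\left(q \right)} = 0$
$T{\left(D \right)} = -2$ ($T{\left(D \right)} = 1 - 3 = -2$)
$x{\left(I \right)} = \frac{1}{642}$ ($x{\left(I \right)} = \frac{1}{3 \left(22 + 192\right)} = \frac{1}{3 \cdot 214} = \frac{1}{3} \cdot \frac{1}{214} = \frac{1}{642}$)
$E = \frac{8053}{6474}$ ($E = \left(-16106\right) \left(- \frac{1}{12948}\right) = \frac{8053}{6474} \approx 1.2439$)
$\frac{1}{x{\left(T{\left(v{\left(4 \right)} \right)} \right)} - E} = \frac{1}{\frac{1}{642} - \frac{8053}{6474}} = \frac{1}{- \frac{143432}{115453}} = - \frac{115453}{143432}$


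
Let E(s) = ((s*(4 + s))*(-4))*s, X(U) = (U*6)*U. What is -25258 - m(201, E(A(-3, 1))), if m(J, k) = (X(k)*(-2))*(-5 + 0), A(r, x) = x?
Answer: -49258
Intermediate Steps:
X(U) = 6*U² (X(U) = (6*U)*U = 6*U²)
E(s) = -4*s²*(4 + s) (E(s) = (-4*s*(4 + s))*s = -4*s²*(4 + s))
m(J, k) = 60*k² (m(J, k) = ((6*k²)*(-2))*(-5 + 0) = -12*k²*(-5) = 60*k²)
-25258 - m(201, E(A(-3, 1))) = -25258 - 60*(4*1²*(-4 - 1*1))² = -25258 - 60*(4*1*(-4 - 1))² = -25258 - 60*(4*1*(-5))² = -25258 - 60*(-20)² = -25258 - 60*400 = -25258 - 1*24000 = -25258 - 24000 = -49258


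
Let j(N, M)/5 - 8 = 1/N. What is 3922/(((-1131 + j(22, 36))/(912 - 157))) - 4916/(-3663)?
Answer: -79502013736/29300337 ≈ -2713.3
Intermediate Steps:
j(N, M) = 40 + 5/N
3922/(((-1131 + j(22, 36))/(912 - 157))) - 4916/(-3663) = 3922/(((-1131 + (40 + 5/22))/(912 - 157))) - 4916/(-3663) = 3922/(((-1131 + (40 + 5*(1/22)))/755)) - 4916*(-1/3663) = 3922/(((-1131 + (40 + 5/22))*(1/755))) + 4916/3663 = 3922/(((-1131 + 885/22)*(1/755))) + 4916/3663 = 3922/((-23997/22*1/755)) + 4916/3663 = 3922/(-23997/16610) + 4916/3663 = 3922*(-16610/23997) + 4916/3663 = -65144420/23997 + 4916/3663 = -79502013736/29300337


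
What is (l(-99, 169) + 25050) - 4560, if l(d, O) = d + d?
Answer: 20292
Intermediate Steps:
l(d, O) = 2*d
(l(-99, 169) + 25050) - 4560 = (2*(-99) + 25050) - 4560 = (-198 + 25050) - 4560 = 24852 - 4560 = 20292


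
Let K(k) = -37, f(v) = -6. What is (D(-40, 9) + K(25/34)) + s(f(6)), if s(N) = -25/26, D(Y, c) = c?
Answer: -753/26 ≈ -28.962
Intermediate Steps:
s(N) = -25/26 (s(N) = -25*1/26 = -25/26)
(D(-40, 9) + K(25/34)) + s(f(6)) = (9 - 37) - 25/26 = -28 - 25/26 = -753/26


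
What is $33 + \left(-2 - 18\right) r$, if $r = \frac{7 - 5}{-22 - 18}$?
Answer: $34$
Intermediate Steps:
$r = - \frac{1}{20}$ ($r = \frac{2}{-40} = 2 \left(- \frac{1}{40}\right) = - \frac{1}{20} \approx -0.05$)
$33 + \left(-2 - 18\right) r = 33 + \left(-2 - 18\right) \left(- \frac{1}{20}\right) = 33 - -1 = 33 + 1 = 34$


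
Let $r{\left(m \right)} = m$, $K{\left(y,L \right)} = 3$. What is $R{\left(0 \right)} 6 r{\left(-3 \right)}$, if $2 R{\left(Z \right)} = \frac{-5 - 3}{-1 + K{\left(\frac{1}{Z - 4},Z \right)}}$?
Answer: $36$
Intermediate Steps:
$R{\left(Z \right)} = -2$ ($R{\left(Z \right)} = \frac{\left(-5 - 3\right) \frac{1}{-1 + 3}}{2} = \frac{\left(-8\right) \frac{1}{2}}{2} = \frac{1}{2} \left(-4\right) = -2$)
$R{\left(0 \right)} 6 r{\left(-3 \right)} = \left(-2\right) 6 \left(-3\right) = \left(-12\right) \left(-3\right) = 36$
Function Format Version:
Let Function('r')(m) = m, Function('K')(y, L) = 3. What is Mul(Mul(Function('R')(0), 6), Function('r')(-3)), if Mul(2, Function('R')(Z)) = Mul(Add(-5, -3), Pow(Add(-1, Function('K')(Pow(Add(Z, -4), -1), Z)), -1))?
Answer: 36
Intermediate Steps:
Function('R')(Z) = -2 (Function('R')(Z) = Mul(Rational(1, 2), Mul(Add(-5, -3), Pow(Add(-1, 3), -1))) = Mul(Rational(1, 2), Mul(-8, Pow(2, -1))) = Mul(Rational(1, 2), Mul(-8, Rational(1, 2))) = Mul(Rational(1, 2), -4) = -2)
Mul(Mul(Function('R')(0), 6), Function('r')(-3)) = Mul(Mul(-2, 6), -3) = Mul(-12, -3) = 36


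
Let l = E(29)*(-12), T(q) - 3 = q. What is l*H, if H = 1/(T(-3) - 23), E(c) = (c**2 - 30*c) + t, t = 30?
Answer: 12/23 ≈ 0.52174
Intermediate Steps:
T(q) = 3 + q
E(c) = 30 + c**2 - 30*c (E(c) = (c**2 - 30*c) + 30 = 30 + c**2 - 30*c)
H = -1/23 (H = 1/((3 - 3) - 23) = 1/(0 - 23) = 1/(-23) = -1/23 ≈ -0.043478)
l = -12 (l = (30 + 29**2 - 30*29)*(-12) = (30 + 841 - 870)*(-12) = 1*(-12) = -12)
l*H = -12*(-1/23) = 12/23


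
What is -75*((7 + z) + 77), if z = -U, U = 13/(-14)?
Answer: -89175/14 ≈ -6369.6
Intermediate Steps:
U = -13/14 (U = 13*(-1/14) = -13/14 ≈ -0.92857)
z = 13/14 (z = -1*(-13/14) = 13/14 ≈ 0.92857)
-75*((7 + z) + 77) = -75*((7 + 13/14) + 77) = -75*(111/14 + 77) = -75*1189/14 = -89175/14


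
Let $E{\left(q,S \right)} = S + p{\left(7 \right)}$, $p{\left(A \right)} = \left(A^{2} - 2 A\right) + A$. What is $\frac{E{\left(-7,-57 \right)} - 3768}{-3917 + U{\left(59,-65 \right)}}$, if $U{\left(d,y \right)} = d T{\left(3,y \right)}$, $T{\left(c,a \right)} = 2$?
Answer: $\frac{3783}{3799} \approx 0.99579$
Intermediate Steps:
$p{\left(A \right)} = A^{2} - A$
$U{\left(d,y \right)} = 2 d$ ($U{\left(d,y \right)} = d 2 = 2 d$)
$E{\left(q,S \right)} = 42 + S$ ($E{\left(q,S \right)} = S + 7 \left(-1 + 7\right) = S + 7 \cdot 6 = S + 42 = 42 + S$)
$\frac{E{\left(-7,-57 \right)} - 3768}{-3917 + U{\left(59,-65 \right)}} = \frac{\left(42 - 57\right) - 3768}{-3917 + 2 \cdot 59} = \frac{-15 - 3768}{-3917 + 118} = - \frac{3783}{-3799} = \left(-3783\right) \left(- \frac{1}{3799}\right) = \frac{3783}{3799}$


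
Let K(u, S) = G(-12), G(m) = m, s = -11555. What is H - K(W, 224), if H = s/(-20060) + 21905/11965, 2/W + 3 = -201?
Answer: 138315387/9600716 ≈ 14.407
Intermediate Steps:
W = -1/102 (W = 2/(-3 - 201) = 2/(-204) = 2*(-1/204) = -1/102 ≈ -0.0098039)
K(u, S) = -12
H = 23106795/9600716 (H = -11555/(-20060) + 21905/11965 = -11555*(-1/20060) + 21905*(1/11965) = 2311/4012 + 4381/2393 = 23106795/9600716 ≈ 2.4068)
H - K(W, 224) = 23106795/9600716 - 1*(-12) = 23106795/9600716 + 12 = 138315387/9600716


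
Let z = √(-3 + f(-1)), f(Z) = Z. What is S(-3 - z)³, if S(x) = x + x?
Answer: 72 - 368*I ≈ 72.0 - 368.0*I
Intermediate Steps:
z = 2*I (z = √(-3 - 1) = √(-4) = 2*I ≈ 2.0*I)
S(x) = 2*x
S(-3 - z)³ = (2*(-3 - 2*I))³ = (-6 - 4*I)³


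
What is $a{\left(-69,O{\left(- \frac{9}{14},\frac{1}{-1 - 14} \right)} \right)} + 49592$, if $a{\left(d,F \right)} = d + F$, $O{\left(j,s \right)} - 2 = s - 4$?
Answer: $\frac{742814}{15} \approx 49521.0$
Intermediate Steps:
$O{\left(j,s \right)} = -2 + s$ ($O{\left(j,s \right)} = 2 + \left(s - 4\right) = 2 + \left(-4 + s\right) = -2 + s$)
$a{\left(d,F \right)} = F + d$
$a{\left(-69,O{\left(- \frac{9}{14},\frac{1}{-1 - 14} \right)} \right)} + 49592 = \left(\left(-2 + \frac{1}{-1 - 14}\right) - 69\right) + 49592 = \left(\left(-2 + \frac{1}{-15}\right) - 69\right) + 49592 = \left(\left(-2 - \frac{1}{15}\right) - 69\right) + 49592 = \left(- \frac{31}{15} - 69\right) + 49592 = - \frac{1066}{15} + 49592 = \frac{742814}{15}$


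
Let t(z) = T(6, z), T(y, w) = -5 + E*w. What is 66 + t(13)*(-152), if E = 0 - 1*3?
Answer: 6754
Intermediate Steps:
E = -3 (E = 0 - 3 = -3)
T(y, w) = -5 - 3*w
t(z) = -5 - 3*z
66 + t(13)*(-152) = 66 + (-5 - 3*13)*(-152) = 66 + (-5 - 39)*(-152) = 66 - 44*(-152) = 66 + 6688 = 6754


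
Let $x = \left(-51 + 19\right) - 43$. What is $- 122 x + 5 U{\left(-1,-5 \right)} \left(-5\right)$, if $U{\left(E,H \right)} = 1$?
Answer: $9125$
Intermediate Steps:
$x = -75$ ($x = -32 - 43 = -75$)
$- 122 x + 5 U{\left(-1,-5 \right)} \left(-5\right) = \left(-122\right) \left(-75\right) + 5 \cdot 1 \left(-5\right) = 9150 + 5 \left(-5\right) = 9150 - 25 = 9125$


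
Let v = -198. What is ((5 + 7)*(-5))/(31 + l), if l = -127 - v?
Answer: -10/17 ≈ -0.58823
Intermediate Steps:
l = 71 (l = -127 - 1*(-198) = -127 + 198 = 71)
((5 + 7)*(-5))/(31 + l) = ((5 + 7)*(-5))/(31 + 71) = (12*(-5))/102 = -60*1/102 = -10/17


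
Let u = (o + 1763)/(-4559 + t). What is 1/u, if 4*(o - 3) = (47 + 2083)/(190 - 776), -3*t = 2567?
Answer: -19037968/6206061 ≈ -3.0676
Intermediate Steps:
t = -2567/3 (t = -1/3*2567 = -2567/3 ≈ -855.67)
o = 2451/1172 (o = 3 + ((47 + 2083)/(190 - 776))/4 = 3 + (2130/(-586))/4 = 3 + (2130*(-1/586))/4 = 3 + (1/4)*(-1065/293) = 3 - 1065/1172 = 2451/1172 ≈ 2.0913)
u = -6206061/19037968 (u = (2451/1172 + 1763)/(-4559 - 2567/3) = 2068687/(1172*(-16244/3)) = (2068687/1172)*(-3/16244) = -6206061/19037968 ≈ -0.32598)
1/u = 1/(-6206061/19037968) = -19037968/6206061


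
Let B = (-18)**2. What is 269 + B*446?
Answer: 144773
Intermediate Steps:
B = 324
269 + B*446 = 269 + 324*446 = 269 + 144504 = 144773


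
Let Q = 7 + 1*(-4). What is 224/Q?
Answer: 224/3 ≈ 74.667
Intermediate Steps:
Q = 3 (Q = 7 - 4 = 3)
224/Q = 224/3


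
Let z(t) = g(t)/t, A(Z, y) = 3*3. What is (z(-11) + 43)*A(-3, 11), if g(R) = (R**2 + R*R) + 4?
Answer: 2043/11 ≈ 185.73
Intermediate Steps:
g(R) = 4 + 2*R**2 (g(R) = (R**2 + R**2) + 4 = 2*R**2 + 4 = 4 + 2*R**2)
A(Z, y) = 9
z(t) = (4 + 2*t**2)/t
(z(-11) + 43)*A(-3, 11) = ((2*(-11) + 4/(-11)) + 43)*9 = ((-22 + 4*(-1/11)) + 43)*9 = ((-22 - 4/11) + 43)*9 = (-246/11 + 43)*9 = (227/11)*9 = 2043/11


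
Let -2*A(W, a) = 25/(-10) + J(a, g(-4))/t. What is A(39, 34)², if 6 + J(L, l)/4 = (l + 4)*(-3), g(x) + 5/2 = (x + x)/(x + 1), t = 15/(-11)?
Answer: 2411809/3600 ≈ 669.95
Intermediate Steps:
t = -15/11 (t = 15*(-1/11) = -15/11 ≈ -1.3636)
g(x) = -5/2 + 2*x/(1 + x) (g(x) = -5/2 + (x + x)/(x + 1) = -5/2 + (2*x)/(1 + x) = -5/2 + 2*x/(1 + x))
J(L, l) = -72 - 12*l (J(L, l) = -24 + 4*((l + 4)*(-3)) = -24 + 4*((4 + l)*(-3)) = -24 + 4*(-12 - 3*l) = -24 + (-48 - 12*l) = -72 - 12*l)
A(W, a) = -1553/60 (A(W, a) = -(25/(-10) + (-72 - 6*(-5 - 1*(-4))/(1 - 4))/(-15/11))/2 = -(25*(-⅒) + (-72 - 6*(-5 + 4)/(-3))*(-11/15))/2 = -(-5/2 + (-72 - 6*(-1)*(-1)/3)*(-11/15))/2 = -(-5/2 + (-72 - 12*⅙)*(-11/15))/2 = -(-5/2 + (-72 - 2)*(-11/15))/2 = -(-5/2 - 74*(-11/15))/2 = -(-5/2 + 814/15)/2 = -½*1553/30 = -1553/60)
A(39, 34)² = (-1553/60)² = 2411809/3600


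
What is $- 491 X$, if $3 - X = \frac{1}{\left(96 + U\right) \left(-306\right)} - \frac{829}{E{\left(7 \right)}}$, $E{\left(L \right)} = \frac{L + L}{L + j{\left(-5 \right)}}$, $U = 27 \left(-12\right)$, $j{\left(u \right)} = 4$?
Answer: $- \frac{156910007647}{488376} \approx -3.2129 \cdot 10^{5}$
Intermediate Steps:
$U = -324$
$E{\left(L \right)} = \frac{2 L}{4 + L}$ ($E{\left(L \right)} = \frac{L + L}{L + 4} = \frac{2 L}{4 + L}$)
$X = \frac{319572317}{488376}$ ($X = 3 - \left(\frac{1}{\left(96 - 324\right) \left(-306\right)} - \frac{829}{2 \cdot 7 \frac{1}{4 + 7}}\right) = 3 - \left(\frac{1}{-228} \left(- \frac{1}{306}\right) - \frac{829}{2 \cdot 7 \cdot \frac{1}{11}}\right) = 3 - \left(\left(- \frac{1}{228}\right) \left(- \frac{1}{306}\right) - \frac{829}{2 \cdot 7 \cdot \frac{1}{11}}\right) = 3 - \left(\frac{1}{69768} - \frac{829}{\frac{14}{11}}\right) = 3 - \left(\frac{1}{69768} - \frac{9119}{14}\right) = 3 - - \frac{318107189}{488376} = 3 + \frac{318107189}{488376} = \frac{319572317}{488376} \approx 654.36$)
$- 491 X = \left(-491\right) \frac{319572317}{488376} = - \frac{156910007647}{488376}$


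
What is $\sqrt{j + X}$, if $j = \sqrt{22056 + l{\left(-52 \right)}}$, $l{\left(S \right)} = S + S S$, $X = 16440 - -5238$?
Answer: $\sqrt{21678 + 2 \sqrt{6177}} \approx 147.77$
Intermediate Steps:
$X = 21678$ ($X = 16440 + 5238 = 21678$)
$l{\left(S \right)} = S + S^{2}$
$j = 2 \sqrt{6177}$ ($j = \sqrt{22056 - 52 \left(1 - 52\right)} = \sqrt{22056 - -2652} = \sqrt{22056 + 2652} = \sqrt{24708} = 2 \sqrt{6177} \approx 157.19$)
$\sqrt{j + X} = \sqrt{2 \sqrt{6177} + 21678} = \sqrt{21678 + 2 \sqrt{6177}}$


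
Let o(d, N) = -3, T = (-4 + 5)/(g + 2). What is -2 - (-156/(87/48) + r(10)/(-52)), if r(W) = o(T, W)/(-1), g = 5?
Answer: 126863/1508 ≈ 84.127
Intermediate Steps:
T = ⅐ (T = (-4 + 5)/(5 + 2) = 1/7 = 1*(⅐) = ⅐ ≈ 0.14286)
r(W) = 3 (r(W) = -3/(-1) = -3*(-1) = 3)
-2 - (-156/(87/48) + r(10)/(-52)) = -2 - (-156/(87/48) + 3/(-52)) = -2 - (-156/(87*(1/48)) + 3*(-1/52)) = -2 - (-156/29/16 - 3/52) = -2 - (-156*16/29 - 3/52) = -2 - (-2496/29 - 3/52) = -2 - 1*(-129879/1508) = -2 + 129879/1508 = 126863/1508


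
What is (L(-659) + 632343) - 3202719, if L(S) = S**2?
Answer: -2136095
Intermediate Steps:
(L(-659) + 632343) - 3202719 = ((-659)**2 + 632343) - 3202719 = (434281 + 632343) - 3202719 = 1066624 - 3202719 = -2136095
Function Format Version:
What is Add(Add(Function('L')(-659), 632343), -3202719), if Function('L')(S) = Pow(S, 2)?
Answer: -2136095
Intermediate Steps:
Add(Add(Function('L')(-659), 632343), -3202719) = Add(Add(Pow(-659, 2), 632343), -3202719) = Add(Add(434281, 632343), -3202719) = Add(1066624, -3202719) = -2136095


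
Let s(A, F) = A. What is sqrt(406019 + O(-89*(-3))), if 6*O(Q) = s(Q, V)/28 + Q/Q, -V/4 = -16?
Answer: sqrt(2864882454)/84 ≈ 637.20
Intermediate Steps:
V = 64 (V = -4*(-16) = 64)
O(Q) = 1/6 + Q/168 (O(Q) = (Q/28 + Q/Q)/6 = (Q*(1/28) + 1)/6 = (Q/28 + 1)/6 = (1 + Q/28)/6 = 1/6 + Q/168)
sqrt(406019 + O(-89*(-3))) = sqrt(406019 + (1/6 + (-89*(-3))/168)) = sqrt(406019 + (1/6 + (1/168)*267)) = sqrt(406019 + (1/6 + 89/56)) = sqrt(406019 + 295/168) = sqrt(68211487/168) = sqrt(2864882454)/84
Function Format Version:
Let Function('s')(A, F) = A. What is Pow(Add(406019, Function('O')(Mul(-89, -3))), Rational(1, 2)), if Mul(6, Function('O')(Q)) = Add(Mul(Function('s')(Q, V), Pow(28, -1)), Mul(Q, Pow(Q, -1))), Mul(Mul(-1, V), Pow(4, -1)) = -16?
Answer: Mul(Rational(1, 84), Pow(2864882454, Rational(1, 2))) ≈ 637.20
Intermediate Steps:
V = 64 (V = Mul(-4, -16) = 64)
Function('O')(Q) = Add(Rational(1, 6), Mul(Rational(1, 168), Q)) (Function('O')(Q) = Mul(Rational(1, 6), Add(Mul(Q, Pow(28, -1)), Mul(Q, Pow(Q, -1)))) = Mul(Rational(1, 6), Add(Mul(Q, Rational(1, 28)), 1)) = Mul(Rational(1, 6), Add(Mul(Rational(1, 28), Q), 1)) = Mul(Rational(1, 6), Add(1, Mul(Rational(1, 28), Q))) = Add(Rational(1, 6), Mul(Rational(1, 168), Q)))
Pow(Add(406019, Function('O')(Mul(-89, -3))), Rational(1, 2)) = Pow(Add(406019, Add(Rational(1, 6), Mul(Rational(1, 168), Mul(-89, -3)))), Rational(1, 2)) = Pow(Add(406019, Add(Rational(1, 6), Mul(Rational(1, 168), 267))), Rational(1, 2)) = Pow(Add(406019, Add(Rational(1, 6), Rational(89, 56))), Rational(1, 2)) = Pow(Add(406019, Rational(295, 168)), Rational(1, 2)) = Pow(Rational(68211487, 168), Rational(1, 2)) = Mul(Rational(1, 84), Pow(2864882454, Rational(1, 2)))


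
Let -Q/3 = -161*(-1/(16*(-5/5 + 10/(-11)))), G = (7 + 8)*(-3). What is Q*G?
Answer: -11385/16 ≈ -711.56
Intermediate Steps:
G = -45 (G = 15*(-3) = -45)
Q = 253/16 (Q = -(-483)/((-5/5 + 10/(-11))*(-16)) = -(-483)/((-5*1/5 + 10*(-1/11))*(-16)) = -(-483)/((-1 - 10/11)*(-16)) = -(-483)/((-21/11*(-16))) = -(-483)/336/11 = -(-483)*11/336 = -3*(-253/48) = 253/16 ≈ 15.813)
Q*G = (253/16)*(-45) = -11385/16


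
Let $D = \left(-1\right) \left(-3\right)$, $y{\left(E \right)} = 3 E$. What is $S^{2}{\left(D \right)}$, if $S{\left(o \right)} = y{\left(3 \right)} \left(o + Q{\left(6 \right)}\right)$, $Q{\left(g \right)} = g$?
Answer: $6561$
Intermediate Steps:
$D = 3$
$S{\left(o \right)} = 54 + 9 o$ ($S{\left(o \right)} = 3 \cdot 3 \left(o + 6\right) = 9 \left(6 + o\right) = 54 + 9 o$)
$S^{2}{\left(D \right)} = \left(54 + 9 \cdot 3\right)^{2} = \left(54 + 27\right)^{2} = 81^{2} = 6561$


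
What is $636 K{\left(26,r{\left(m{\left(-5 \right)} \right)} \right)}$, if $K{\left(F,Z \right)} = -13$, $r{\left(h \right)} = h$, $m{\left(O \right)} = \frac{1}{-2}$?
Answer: $-8268$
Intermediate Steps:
$m{\left(O \right)} = - \frac{1}{2}$
$636 K{\left(26,r{\left(m{\left(-5 \right)} \right)} \right)} = 636 \left(-13\right) = -8268$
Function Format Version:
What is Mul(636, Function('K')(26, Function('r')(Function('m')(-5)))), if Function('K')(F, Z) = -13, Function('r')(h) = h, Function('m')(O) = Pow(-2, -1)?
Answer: -8268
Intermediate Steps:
Function('m')(O) = Rational(-1, 2)
Mul(636, Function('K')(26, Function('r')(Function('m')(-5)))) = Mul(636, -13) = -8268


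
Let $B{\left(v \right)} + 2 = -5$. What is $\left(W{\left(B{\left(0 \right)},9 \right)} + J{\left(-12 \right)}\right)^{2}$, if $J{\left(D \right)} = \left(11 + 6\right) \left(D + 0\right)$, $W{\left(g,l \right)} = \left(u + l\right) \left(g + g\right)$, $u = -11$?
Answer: $30976$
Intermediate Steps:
$B{\left(v \right)} = -7$ ($B{\left(v \right)} = -2 - 5 = -7$)
$W{\left(g,l \right)} = 2 g \left(-11 + l\right)$ ($W{\left(g,l \right)} = \left(-11 + l\right) \left(g + g\right) = \left(-11 + l\right) 2 g = 2 g \left(-11 + l\right)$)
$J{\left(D \right)} = 17 D$
$\left(W{\left(B{\left(0 \right)},9 \right)} + J{\left(-12 \right)}\right)^{2} = \left(2 \left(-7\right) \left(-11 + 9\right) + 17 \left(-12\right)\right)^{2} = \left(2 \left(-7\right) \left(-2\right) - 204\right)^{2} = \left(28 - 204\right)^{2} = \left(-176\right)^{2} = 30976$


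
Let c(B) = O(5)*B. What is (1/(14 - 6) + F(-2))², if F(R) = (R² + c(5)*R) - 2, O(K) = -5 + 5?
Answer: 289/64 ≈ 4.5156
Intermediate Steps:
O(K) = 0
c(B) = 0 (c(B) = 0*B = 0)
F(R) = -2 + R² (F(R) = (R² + 0*R) - 2 = (R² + 0) - 2 = R² - 2 = -2 + R²)
(1/(14 - 6) + F(-2))² = (1/(14 - 6) + (-2 + (-2)²))² = (1/8 + (-2 + 4))² = (⅛ + 2)² = (17/8)² = 289/64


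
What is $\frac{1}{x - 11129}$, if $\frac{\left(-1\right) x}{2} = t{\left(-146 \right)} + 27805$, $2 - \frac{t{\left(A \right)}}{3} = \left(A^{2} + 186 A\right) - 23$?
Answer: $- \frac{1}{101929} \approx -9.8108 \cdot 10^{-6}$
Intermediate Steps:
$t{\left(A \right)} = 75 - 558 A - 3 A^{2}$ ($t{\left(A \right)} = 6 - 3 \left(\left(A^{2} + 186 A\right) - 23\right) = 6 - 3 \left(-23 + A^{2} + 186 A\right) = 6 - \left(-69 + 3 A^{2} + 558 A\right) = 75 - 558 A - 3 A^{2}$)
$x = -90800$ ($x = - 2 \left(\left(75 - -81468 - 3 \left(-146\right)^{2}\right) + 27805\right) = - 2 \left(\left(75 + 81468 - 63948\right) + 27805\right) = - 2 \left(17595 + 27805\right) = \left(-2\right) 45400 = -90800$)
$\frac{1}{x - 11129} = \frac{1}{-90800 - 11129} = \frac{1}{-101929} = - \frac{1}{101929}$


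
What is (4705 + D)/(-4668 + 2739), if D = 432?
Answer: -5137/1929 ≈ -2.6630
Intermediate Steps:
(4705 + D)/(-4668 + 2739) = (4705 + 432)/(-4668 + 2739) = 5137/(-1929) = 5137*(-1/1929) = -5137/1929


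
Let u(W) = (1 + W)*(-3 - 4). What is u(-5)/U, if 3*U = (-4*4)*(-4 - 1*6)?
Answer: 21/40 ≈ 0.52500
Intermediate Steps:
U = 160/3 (U = ((-4*4)*(-4 - 1*6))/3 = (-16*(-4 - 6))/3 = (-16*(-10))/3 = (⅓)*160 = 160/3 ≈ 53.333)
u(W) = -7 - 7*W (u(W) = (1 + W)*(-7) = -7 - 7*W)
u(-5)/U = (-7 - 7*(-5))/(160/3) = (-7 + 35)*(3/160) = 28*(3/160) = 21/40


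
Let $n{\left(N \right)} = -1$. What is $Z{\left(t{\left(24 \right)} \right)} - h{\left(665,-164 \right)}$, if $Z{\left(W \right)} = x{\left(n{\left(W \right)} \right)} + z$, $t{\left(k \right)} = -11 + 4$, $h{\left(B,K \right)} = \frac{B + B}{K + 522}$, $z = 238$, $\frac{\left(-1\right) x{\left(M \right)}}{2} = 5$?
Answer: $\frac{40147}{179} \approx 224.28$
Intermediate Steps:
$x{\left(M \right)} = -10$ ($x{\left(M \right)} = \left(-2\right) 5 = -10$)
$h{\left(B,K \right)} = \frac{2 B}{522 + K}$
$t{\left(k \right)} = -7$
$Z{\left(W \right)} = 228$ ($Z{\left(W \right)} = -10 + 238 = 228$)
$Z{\left(t{\left(24 \right)} \right)} - h{\left(665,-164 \right)} = 228 - 2 \cdot 665 \frac{1}{522 - 164} = 228 - 2 \cdot 665 \cdot \frac{1}{358} = 228 - \frac{665}{179} = \frac{40147}{179}$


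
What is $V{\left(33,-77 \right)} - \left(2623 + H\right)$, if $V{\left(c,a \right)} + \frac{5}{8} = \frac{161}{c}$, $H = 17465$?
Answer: $- \frac{5302109}{264} \approx -20084.0$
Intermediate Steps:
$V{\left(c,a \right)} = - \frac{5}{8} + \frac{161}{c}$
$V{\left(33,-77 \right)} - \left(2623 + H\right) = \left(- \frac{5}{8} + \frac{161}{33}\right) - 20088 = \frac{1123}{264} - 20088 = - \frac{5302109}{264}$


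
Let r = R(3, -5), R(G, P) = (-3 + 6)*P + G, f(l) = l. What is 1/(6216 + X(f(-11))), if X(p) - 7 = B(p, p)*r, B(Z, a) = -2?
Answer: 1/6247 ≈ 0.00016008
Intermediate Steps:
R(G, P) = G + 3*P (R(G, P) = 3*P + G = G + 3*P)
r = -12 (r = 3 + 3*(-5) = 3 - 15 = -12)
X(p) = 31 (X(p) = 7 - 2*(-12) = 7 + 24 = 31)
1/(6216 + X(f(-11))) = 1/(6216 + 31) = 1/6247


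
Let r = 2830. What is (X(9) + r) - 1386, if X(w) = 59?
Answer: 1503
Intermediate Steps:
(X(9) + r) - 1386 = (59 + 2830) - 1386 = 2889 - 1386 = 1503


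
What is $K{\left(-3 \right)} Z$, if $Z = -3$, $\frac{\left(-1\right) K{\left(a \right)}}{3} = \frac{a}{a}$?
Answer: $9$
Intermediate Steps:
$K{\left(a \right)} = -3$ ($K{\left(a \right)} = - 3 \frac{a}{a} = \left(-3\right) 1 = -3$)
$K{\left(-3 \right)} Z = \left(-3\right) \left(-3\right) = 9$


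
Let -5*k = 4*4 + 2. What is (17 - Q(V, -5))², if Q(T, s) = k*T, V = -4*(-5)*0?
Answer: 289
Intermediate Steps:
k = -18/5 (k = -(4*4 + 2)/5 = -(16 + 2)/5 = -⅕*18 = -18/5 ≈ -3.6000)
V = 0 (V = 20*0 = 0)
Q(T, s) = -18*T/5
(17 - Q(V, -5))² = (17 - (-18)*0/5)² = (17 - 1*0)² = (17 + 0)² = 17² = 289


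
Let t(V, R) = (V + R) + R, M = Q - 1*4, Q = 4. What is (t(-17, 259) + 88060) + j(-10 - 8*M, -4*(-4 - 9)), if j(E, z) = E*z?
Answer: 88041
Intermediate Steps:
M = 0 (M = 4 - 1*4 = 4 - 4 = 0)
t(V, R) = V + 2*R (t(V, R) = (R + V) + R = V + 2*R)
(t(-17, 259) + 88060) + j(-10 - 8*M, -4*(-4 - 9)) = ((-17 + 2*259) + 88060) + (-10 - 8*0)*(-4*(-4 - 9)) = ((-17 + 518) + 88060) + (-10 + 0)*(-4*(-13)) = (501 + 88060) - 10*52 = 88561 - 520 = 88041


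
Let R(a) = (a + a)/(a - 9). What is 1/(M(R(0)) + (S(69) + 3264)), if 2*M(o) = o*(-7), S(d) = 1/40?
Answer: 40/130561 ≈ 0.00030637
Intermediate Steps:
S(d) = 1/40
R(a) = 2*a/(-9 + a) (R(a) = (2*a)/(-9 + a) = 2*a/(-9 + a))
M(o) = -7*o/2 (M(o) = (o*(-7))/2 = (-7*o)/2 = -7*o/2)
1/(M(R(0)) + (S(69) + 3264)) = 1/(-7*0/(-9 + 0) + (1/40 + 3264)) = 1/(-7*0/(-9) + 130561/40) = 1/(-7*0*(-1)/9 + 130561/40) = 1/(-7/2*0 + 130561/40) = 1/(0 + 130561/40) = 1/(130561/40) = 40/130561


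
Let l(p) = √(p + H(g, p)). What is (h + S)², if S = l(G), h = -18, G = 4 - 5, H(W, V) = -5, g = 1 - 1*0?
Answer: (18 - I*√6)² ≈ 318.0 - 88.182*I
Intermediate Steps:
g = 1 (g = 1 + 0 = 1)
G = -1
l(p) = √(-5 + p) (l(p) = √(p - 5) = √(-5 + p))
S = I*√6 (S = √(-5 - 1) = √(-6) = I*√6 ≈ 2.4495*I)
(h + S)² = (-18 + I*√6)²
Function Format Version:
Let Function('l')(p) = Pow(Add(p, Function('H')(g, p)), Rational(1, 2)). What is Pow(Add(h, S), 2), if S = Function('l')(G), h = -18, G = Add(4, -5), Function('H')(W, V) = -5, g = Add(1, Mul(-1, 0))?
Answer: Pow(Add(18, Mul(-1, I, Pow(6, Rational(1, 2)))), 2) ≈ Add(318.00, Mul(-88.182, I))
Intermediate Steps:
g = 1 (g = Add(1, 0) = 1)
G = -1
Function('l')(p) = Pow(Add(-5, p), Rational(1, 2)) (Function('l')(p) = Pow(Add(p, -5), Rational(1, 2)) = Pow(Add(-5, p), Rational(1, 2)))
S = Mul(I, Pow(6, Rational(1, 2))) (S = Pow(Add(-5, -1), Rational(1, 2)) = Pow(-6, Rational(1, 2)) = Mul(I, Pow(6, Rational(1, 2))) ≈ Mul(2.4495, I))
Pow(Add(h, S), 2) = Pow(Add(-18, Mul(I, Pow(6, Rational(1, 2)))), 2)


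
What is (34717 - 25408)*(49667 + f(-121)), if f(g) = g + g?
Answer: 460097325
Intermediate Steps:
f(g) = 2*g
(34717 - 25408)*(49667 + f(-121)) = (34717 - 25408)*(49667 + 2*(-121)) = 9309*(49667 - 242) = 9309*49425 = 460097325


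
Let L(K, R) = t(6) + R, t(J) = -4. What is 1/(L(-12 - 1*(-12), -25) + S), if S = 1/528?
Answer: -528/15311 ≈ -0.034485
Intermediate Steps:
S = 1/528 ≈ 0.0018939
L(K, R) = -4 + R
1/(L(-12 - 1*(-12), -25) + S) = 1/((-4 - 25) + 1/528) = 1/(-29 + 1/528) = 1/(-15311/528) = -528/15311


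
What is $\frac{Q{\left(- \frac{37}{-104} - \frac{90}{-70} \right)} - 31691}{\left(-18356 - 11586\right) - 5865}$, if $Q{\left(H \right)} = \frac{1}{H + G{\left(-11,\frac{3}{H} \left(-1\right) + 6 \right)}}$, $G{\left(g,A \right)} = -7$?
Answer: $\frac{123627319}{139683107} \approx 0.88506$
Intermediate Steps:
$Q{\left(H \right)} = \frac{1}{-7 + H}$ ($Q{\left(H \right)} = \frac{1}{H - 7} = \frac{1}{-7 + H}$)
$\frac{Q{\left(- \frac{37}{-104} - \frac{90}{-70} \right)} - 31691}{\left(-18356 - 11586\right) - 5865} = \frac{\frac{1}{-7 - \left(- \frac{37}{104} - \frac{9}{7}\right)} - 31691}{\left(-18356 - 11586\right) - 5865} = \frac{\frac{1}{-7 - - \frac{1195}{728}} - 31691}{\left(-18356 - 11586\right) - 5865} = \frac{\frac{1}{-7 + \left(\frac{37}{104} + \frac{9}{7}\right)} - 31691}{-29942 - 5865} = \frac{\frac{1}{-7 + \frac{1195}{728}} - 31691}{-35807} = \left(\frac{1}{- \frac{3901}{728}} - 31691\right) \left(- \frac{1}{35807}\right) = \left(- \frac{728}{3901} - 31691\right) \left(- \frac{1}{35807}\right) = \left(- \frac{123627319}{3901}\right) \left(- \frac{1}{35807}\right) = \frac{123627319}{139683107}$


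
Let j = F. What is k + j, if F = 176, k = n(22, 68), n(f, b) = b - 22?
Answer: 222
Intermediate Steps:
n(f, b) = -22 + b
k = 46 (k = -22 + 68 = 46)
j = 176
k + j = 46 + 176 = 222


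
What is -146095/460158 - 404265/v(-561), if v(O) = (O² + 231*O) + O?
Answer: -70996793975/28310300634 ≈ -2.5078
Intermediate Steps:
v(O) = O² + 232*O
-146095/460158 - 404265/v(-561) = -146095/460158 - 404265*(-1/(561*(232 - 561))) = -146095*1/460158 - 404265/((-561*(-329))) = -146095/460158 - 404265/184569 = -146095/460158 - 404265*1/184569 = -146095/460158 - 134755/61523 = -70996793975/28310300634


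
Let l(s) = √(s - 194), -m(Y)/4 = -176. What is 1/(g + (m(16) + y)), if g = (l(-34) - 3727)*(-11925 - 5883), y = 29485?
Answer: 7377845/489901405426113 + 11872*I*√57/1469704216278339 ≈ 1.506e-8 + 6.0986e-11*I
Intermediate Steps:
m(Y) = 704 (m(Y) = -4*(-176) = 704)
l(s) = √(-194 + s)
g = 66370416 - 35616*I*√57 (g = (√(-194 - 34) - 3727)*(-11925 - 5883) = (√(-228) - 3727)*(-17808) = (2*I*√57 - 3727)*(-17808) = (-3727 + 2*I*√57)*(-17808) = 66370416 - 35616*I*√57 ≈ 6.637e+7 - 2.689e+5*I)
1/(g + (m(16) + y)) = 1/((66370416 - 35616*I*√57) + (704 + 29485)) = 1/((66370416 - 35616*I*√57) + 30189) = 1/(66400605 - 35616*I*√57)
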